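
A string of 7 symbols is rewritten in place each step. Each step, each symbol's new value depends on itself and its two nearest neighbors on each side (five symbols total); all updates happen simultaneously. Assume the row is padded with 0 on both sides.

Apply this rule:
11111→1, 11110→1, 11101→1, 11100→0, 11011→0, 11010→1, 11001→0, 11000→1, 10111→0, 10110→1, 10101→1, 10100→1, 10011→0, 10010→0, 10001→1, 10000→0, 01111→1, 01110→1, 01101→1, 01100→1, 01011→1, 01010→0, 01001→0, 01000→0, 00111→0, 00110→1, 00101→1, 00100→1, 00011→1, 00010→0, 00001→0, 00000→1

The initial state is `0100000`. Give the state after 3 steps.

0100111
0100010
0101010

0101010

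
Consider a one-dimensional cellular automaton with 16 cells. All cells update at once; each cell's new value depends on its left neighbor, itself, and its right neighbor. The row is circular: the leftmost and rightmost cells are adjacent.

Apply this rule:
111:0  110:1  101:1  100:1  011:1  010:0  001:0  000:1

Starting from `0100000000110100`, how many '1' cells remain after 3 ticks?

0011111110111011
1010000011101111
1101111010111000
count of 1: 10

10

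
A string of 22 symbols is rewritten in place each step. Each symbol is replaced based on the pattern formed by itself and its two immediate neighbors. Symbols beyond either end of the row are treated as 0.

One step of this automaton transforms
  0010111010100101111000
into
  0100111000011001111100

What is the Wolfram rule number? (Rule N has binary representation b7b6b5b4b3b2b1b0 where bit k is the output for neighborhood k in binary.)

position 5: 111 → 1  (bit 7 = 1)
position 6: 110 → 1  (bit 6 = 1)
position 3: 101 → 0  (bit 5 = 0)
position 11: 100 → 1  (bit 4 = 1)
position 4: 011 → 1  (bit 3 = 1)
position 2: 010 → 0  (bit 2 = 0)
position 1: 001 → 1  (bit 1 = 1)
position 0: 000 → 0  (bit 0 = 0)
bits b7..b0 = 11011010 = 218

218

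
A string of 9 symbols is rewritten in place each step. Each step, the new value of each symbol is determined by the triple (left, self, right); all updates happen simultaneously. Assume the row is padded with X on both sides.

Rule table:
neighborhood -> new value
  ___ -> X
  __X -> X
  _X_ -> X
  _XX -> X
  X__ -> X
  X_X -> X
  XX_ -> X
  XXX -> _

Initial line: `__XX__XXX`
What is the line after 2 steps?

XXXXXXX__
______XXX

______XXX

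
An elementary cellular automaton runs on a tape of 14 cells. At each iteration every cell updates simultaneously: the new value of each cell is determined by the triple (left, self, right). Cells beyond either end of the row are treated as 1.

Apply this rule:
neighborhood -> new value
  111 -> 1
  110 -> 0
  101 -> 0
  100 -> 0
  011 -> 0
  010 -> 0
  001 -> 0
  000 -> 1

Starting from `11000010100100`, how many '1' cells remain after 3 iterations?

9

10011000000000
00000011111110
01111001111100
count of 1: 9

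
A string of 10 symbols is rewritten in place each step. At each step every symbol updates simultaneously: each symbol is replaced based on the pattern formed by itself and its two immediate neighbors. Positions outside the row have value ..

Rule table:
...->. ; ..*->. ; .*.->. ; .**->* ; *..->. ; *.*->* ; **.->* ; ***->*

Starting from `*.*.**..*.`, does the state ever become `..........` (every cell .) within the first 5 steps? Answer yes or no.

.*.***....
..****....
..****....  (fixed point — unchanged through step 5)
step 5 is ..****...., still not uniform .

no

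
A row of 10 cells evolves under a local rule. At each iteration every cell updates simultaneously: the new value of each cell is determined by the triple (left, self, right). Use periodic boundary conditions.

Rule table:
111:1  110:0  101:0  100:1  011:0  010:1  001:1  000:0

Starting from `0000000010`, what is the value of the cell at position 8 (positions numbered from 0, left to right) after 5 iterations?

1

iteration 1: 0000000111
iteration 2: 1000001010
iteration 3: 1100011010
iteration 4: 0010100010
iteration 5: 0110110111
position 8 holds 1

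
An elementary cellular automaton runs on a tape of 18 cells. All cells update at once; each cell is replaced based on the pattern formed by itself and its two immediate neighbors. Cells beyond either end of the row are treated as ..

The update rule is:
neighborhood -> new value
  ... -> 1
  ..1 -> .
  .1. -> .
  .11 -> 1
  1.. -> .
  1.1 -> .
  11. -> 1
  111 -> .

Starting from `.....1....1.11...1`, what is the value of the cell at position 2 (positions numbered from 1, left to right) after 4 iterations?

1111...11...11.1..
1..1.1.11.1.11...1
.......11...11.1..
111111.11.1.11...1
position 2 holds 1

1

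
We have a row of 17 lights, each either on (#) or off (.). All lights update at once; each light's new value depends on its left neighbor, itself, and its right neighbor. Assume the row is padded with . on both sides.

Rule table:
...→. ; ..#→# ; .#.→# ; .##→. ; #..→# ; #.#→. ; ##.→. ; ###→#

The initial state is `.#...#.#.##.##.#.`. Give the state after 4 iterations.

###.##.#.......##
.#.....##.....#..
###...#..#...###.
.#.#.######.#.#.#

.#.#.######.#.#.#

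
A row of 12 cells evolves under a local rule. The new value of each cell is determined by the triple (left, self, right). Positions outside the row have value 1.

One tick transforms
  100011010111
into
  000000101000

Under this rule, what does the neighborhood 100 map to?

At position 1 the neighborhood is 100; the next row has 0 there.

0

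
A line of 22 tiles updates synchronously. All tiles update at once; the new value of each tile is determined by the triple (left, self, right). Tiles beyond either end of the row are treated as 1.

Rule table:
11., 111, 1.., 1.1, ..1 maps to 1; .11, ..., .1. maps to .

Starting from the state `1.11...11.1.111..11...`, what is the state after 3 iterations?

11.11.1.11.1.1111.11.1
111.11.1.11.1.1111.11.
1111.11.1.11.1.1111.11

1111.11.1.11.1.1111.11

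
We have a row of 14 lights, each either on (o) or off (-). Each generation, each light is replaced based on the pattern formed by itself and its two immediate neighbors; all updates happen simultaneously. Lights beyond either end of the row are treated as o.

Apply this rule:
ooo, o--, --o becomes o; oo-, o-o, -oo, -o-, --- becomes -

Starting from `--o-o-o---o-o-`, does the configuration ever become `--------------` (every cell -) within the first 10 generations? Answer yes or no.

no

oo-----o-o----
o-o---o---o--o
---o-o-o-o-oo-
o-o-----------
---o---------o
o-o-o-------o-
-----o-----o--
o---o-o---o-oo
-o-o---o-o---o
----o-o---o-o-
generation 10 is ----o-o---o-o-, still not uniform -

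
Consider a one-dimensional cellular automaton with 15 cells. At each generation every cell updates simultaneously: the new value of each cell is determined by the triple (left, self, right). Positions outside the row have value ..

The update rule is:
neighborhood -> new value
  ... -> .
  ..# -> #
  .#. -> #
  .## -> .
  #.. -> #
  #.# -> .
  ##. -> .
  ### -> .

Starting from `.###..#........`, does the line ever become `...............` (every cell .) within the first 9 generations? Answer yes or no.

#...####.......
##.#....#......
...##..###.....
..#..##...#....
.####..#.###...
#....###....#..
##..#...#..###.
..####.####...#
.#.........#.##
generation 9 is .#.........#.##, still not uniform .

no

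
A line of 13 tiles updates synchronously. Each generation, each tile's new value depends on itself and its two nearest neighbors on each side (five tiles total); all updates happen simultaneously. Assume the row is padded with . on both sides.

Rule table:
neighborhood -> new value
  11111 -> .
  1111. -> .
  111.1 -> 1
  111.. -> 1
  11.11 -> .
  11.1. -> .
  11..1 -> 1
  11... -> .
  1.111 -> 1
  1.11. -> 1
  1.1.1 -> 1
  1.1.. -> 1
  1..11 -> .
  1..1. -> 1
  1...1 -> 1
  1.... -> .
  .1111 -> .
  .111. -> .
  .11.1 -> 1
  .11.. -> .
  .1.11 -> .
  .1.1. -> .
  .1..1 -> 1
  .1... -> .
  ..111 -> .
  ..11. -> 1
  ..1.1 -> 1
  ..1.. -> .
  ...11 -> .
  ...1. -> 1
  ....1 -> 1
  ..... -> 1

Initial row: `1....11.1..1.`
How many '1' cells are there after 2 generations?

8

generation 1: ...1.11.111..
generation 2: 1111.11.1.1..
count of 1: 8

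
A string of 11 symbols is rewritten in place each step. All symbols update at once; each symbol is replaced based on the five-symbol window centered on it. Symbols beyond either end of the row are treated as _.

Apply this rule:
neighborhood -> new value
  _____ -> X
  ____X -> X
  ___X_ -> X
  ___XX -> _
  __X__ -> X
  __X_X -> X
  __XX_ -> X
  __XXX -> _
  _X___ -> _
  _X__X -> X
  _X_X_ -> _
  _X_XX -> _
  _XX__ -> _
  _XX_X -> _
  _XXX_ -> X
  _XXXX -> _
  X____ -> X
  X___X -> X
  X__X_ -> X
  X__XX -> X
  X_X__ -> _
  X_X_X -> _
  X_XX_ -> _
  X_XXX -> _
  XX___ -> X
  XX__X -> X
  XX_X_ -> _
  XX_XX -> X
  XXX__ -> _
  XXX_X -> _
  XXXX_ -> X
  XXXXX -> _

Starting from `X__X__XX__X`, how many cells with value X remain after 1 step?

10

step 1: XXXXXXX_XXX
count of X: 10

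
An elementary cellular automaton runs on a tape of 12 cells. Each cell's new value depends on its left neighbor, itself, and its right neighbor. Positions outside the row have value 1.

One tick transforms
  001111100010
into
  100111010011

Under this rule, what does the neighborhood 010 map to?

At position 10 the neighborhood is 010; the next row has 1 there.

1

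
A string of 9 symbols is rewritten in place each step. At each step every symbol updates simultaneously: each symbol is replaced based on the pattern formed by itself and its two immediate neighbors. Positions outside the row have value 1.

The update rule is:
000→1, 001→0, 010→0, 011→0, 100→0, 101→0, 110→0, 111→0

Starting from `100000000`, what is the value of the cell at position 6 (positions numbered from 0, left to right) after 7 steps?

1

step 1: 001111110
step 2: 000000000
step 3: 011111110
step 4: 000000000  (repeats step 2; period 2)
step 7: 011111110
position 6 holds 1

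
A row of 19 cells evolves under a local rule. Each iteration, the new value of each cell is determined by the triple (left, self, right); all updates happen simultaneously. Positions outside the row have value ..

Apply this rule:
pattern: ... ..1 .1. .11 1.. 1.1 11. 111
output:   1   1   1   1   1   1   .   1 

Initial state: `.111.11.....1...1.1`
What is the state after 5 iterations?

iteration 1: 111.11.111111111111
iteration 2: 11.11.111111111111.
iteration 3: 1.11.111111111111.1
iteration 4: 111.111111111111.11
iteration 5: 11.111111111111.11.

11.111111111111.11.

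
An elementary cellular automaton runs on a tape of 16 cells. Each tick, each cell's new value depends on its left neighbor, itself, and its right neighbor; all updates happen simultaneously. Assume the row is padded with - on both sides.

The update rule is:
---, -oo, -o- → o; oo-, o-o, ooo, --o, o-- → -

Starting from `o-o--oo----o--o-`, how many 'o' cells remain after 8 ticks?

o-o--o--oo-o--o-
o-o--o--o--o--o-
o-o--o--o--o--o-  (fixed point — unchanged through tick 8)
count of o: 6

6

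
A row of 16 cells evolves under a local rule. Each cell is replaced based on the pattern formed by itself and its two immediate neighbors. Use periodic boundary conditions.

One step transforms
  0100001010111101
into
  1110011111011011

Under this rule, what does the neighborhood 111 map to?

At position 11 the neighborhood is 111; the next row has 1 there.

1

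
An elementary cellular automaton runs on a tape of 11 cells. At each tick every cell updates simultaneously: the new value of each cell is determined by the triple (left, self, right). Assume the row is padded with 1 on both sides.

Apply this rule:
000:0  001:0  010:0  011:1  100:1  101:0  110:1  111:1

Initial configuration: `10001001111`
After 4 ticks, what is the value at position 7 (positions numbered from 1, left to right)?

0

11000101111
11100001111
11110001111
11111001111
position 7 holds 0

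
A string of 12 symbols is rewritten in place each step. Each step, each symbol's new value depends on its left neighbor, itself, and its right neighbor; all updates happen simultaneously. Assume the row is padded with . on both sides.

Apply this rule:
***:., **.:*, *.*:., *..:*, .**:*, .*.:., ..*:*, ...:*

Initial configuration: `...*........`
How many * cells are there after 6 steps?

6

***.********
*.*.*......*
.....******.
******....**
*....*******
.*****.....*
count of *: 6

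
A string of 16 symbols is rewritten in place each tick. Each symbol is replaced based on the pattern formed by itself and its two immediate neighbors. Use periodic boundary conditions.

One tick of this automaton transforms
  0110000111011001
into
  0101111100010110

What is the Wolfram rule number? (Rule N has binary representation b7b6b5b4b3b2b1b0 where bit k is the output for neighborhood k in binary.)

position 8: 111 → 0  (bit 7 = 0)
position 2: 110 → 0  (bit 6 = 0)
position 0: 101 → 0  (bit 5 = 0)
position 3: 100 → 1  (bit 4 = 1)
position 1: 011 → 1  (bit 3 = 1)
position 15: 010 → 0  (bit 2 = 0)
position 6: 001 → 1  (bit 1 = 1)
position 4: 000 → 1  (bit 0 = 1)
bits b7..b0 = 00011011 = 27

27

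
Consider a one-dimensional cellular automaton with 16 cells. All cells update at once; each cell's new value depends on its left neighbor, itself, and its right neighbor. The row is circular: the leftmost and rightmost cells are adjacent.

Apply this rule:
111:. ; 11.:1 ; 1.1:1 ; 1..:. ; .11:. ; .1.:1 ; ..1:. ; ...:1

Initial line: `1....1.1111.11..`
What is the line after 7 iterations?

111.11.11.1.11.1

1.11.11...11.1..
11.11.1.1..111..
.11.11111....1..
..11....1.11.1.1
...1.11.11.11111
.1.11.11.11....1
111.11.11.1.11.1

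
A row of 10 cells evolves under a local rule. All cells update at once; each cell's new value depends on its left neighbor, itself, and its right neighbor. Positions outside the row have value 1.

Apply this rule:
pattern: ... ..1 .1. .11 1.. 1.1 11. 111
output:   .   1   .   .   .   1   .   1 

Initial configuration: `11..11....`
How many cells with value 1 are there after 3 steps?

3

step 1: 1..1.....1
step 2: ..1.....1.
step 3: .1.....1.1
count of 1: 3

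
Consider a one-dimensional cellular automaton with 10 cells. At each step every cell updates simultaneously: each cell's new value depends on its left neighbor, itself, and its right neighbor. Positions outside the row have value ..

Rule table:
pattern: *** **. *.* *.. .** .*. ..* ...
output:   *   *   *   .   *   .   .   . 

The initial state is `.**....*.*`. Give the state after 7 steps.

.**.......

.**.....*.
.**.......
.**.......  (fixed point — unchanged through step 7)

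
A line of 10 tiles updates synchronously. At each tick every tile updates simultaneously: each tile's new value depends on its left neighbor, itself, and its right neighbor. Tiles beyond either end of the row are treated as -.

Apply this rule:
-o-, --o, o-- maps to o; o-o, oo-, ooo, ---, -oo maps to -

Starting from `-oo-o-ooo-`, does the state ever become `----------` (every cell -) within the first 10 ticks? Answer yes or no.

no

o---o----o
oo-ooo--oo
------oo--
-----o--o-
----oooooo
---o------
--ooo-----
-o---o----
ooo-ooo---
-------o--
tick 10 is -------o--, still not uniform -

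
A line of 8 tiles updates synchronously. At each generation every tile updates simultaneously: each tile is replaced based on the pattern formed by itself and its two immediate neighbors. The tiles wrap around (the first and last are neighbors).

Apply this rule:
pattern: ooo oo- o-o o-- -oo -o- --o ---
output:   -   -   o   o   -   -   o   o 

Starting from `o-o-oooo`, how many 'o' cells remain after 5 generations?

-o-o----
o-o-oooo  (repeats generation 0; period 2)
generation 5: -o-o----
count of o: 2

2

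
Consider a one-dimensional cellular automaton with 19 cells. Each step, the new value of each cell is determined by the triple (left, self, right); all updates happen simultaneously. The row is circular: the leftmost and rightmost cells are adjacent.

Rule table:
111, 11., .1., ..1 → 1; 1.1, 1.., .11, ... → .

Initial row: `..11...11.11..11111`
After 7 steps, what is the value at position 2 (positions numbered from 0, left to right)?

.

step 1: .1.1..1.1..1.1.1111
step 2: .1.1.11.1.11.1..111
step 3: .1.1..1.1..1.1.1.11
step 4: .1.1.11.1.11.1.1..1
step 5: .1.1..1.1..1.1.1.11  (repeats step 3; period 2)
step 7: .1.1..1.1..1.1.1.11
position 2 holds .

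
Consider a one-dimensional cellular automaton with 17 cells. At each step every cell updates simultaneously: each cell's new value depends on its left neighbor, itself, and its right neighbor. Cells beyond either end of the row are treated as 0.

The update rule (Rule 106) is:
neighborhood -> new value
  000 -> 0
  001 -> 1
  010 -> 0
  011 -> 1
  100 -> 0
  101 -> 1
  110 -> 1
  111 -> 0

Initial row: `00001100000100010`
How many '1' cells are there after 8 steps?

3

00011100001000100
00110100010001000
01111000100010000
11001001000100000
11010010001000000
11100100010000000
10101000100000000
01010001000000000
count of 1: 3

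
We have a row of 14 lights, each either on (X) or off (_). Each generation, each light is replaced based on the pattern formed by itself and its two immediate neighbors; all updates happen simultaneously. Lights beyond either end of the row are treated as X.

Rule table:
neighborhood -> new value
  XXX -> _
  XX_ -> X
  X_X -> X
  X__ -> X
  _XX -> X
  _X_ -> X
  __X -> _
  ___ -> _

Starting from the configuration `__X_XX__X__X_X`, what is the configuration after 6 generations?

X_XXXXX_XX_XXX
XXX___XXXXXX__
__XX__X____XX_
X_XXX_XX___XXX
XXX_XXXXX__X__
__XXX___XX_XX_

__XXX___XX_XX_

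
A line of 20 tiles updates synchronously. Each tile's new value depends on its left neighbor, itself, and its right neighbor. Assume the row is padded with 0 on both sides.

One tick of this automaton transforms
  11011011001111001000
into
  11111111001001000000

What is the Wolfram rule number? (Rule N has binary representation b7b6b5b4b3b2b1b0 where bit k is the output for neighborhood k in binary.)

104

position 11: 111 → 0  (bit 7 = 0)
position 1: 110 → 1  (bit 6 = 1)
position 2: 101 → 1  (bit 5 = 1)
position 8: 100 → 0  (bit 4 = 0)
position 0: 011 → 1  (bit 3 = 1)
position 16: 010 → 0  (bit 2 = 0)
position 9: 001 → 0  (bit 1 = 0)
position 18: 000 → 0  (bit 0 = 0)
bits b7..b0 = 01101000 = 104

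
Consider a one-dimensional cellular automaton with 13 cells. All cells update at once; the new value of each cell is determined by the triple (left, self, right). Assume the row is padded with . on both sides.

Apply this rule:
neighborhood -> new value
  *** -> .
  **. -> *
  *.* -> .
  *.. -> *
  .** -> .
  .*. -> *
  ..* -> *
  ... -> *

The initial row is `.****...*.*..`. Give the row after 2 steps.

****....*...*

step 1: *...*****.***
step 2: ****....*...*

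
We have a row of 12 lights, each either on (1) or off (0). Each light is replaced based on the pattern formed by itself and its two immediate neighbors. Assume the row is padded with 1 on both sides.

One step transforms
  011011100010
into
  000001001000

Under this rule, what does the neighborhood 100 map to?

0

At position 7 the neighborhood is 100; the next row has 0 there.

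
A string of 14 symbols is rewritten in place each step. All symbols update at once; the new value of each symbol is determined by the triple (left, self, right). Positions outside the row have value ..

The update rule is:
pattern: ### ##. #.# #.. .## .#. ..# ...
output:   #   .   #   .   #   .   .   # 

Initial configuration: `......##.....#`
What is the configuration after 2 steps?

#####.#..###..
####.#...##..#

####.#...##..#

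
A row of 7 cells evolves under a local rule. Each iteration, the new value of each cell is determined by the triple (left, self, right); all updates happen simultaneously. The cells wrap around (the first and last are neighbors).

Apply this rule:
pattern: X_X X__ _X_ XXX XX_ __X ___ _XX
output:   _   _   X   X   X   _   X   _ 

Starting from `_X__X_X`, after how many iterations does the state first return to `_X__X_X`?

_X__X_X

1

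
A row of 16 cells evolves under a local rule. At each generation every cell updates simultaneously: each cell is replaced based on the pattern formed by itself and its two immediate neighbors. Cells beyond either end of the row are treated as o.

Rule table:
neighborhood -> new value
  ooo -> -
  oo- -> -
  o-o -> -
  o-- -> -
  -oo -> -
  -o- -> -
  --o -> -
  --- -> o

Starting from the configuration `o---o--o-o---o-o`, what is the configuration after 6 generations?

----oooooo---oo-

--o--------o----
----oooooo---oo-
-oo--------o----
----oooooo---oo-  (repeats generation 2; period 2)
generation 6: ----oooooo---oo-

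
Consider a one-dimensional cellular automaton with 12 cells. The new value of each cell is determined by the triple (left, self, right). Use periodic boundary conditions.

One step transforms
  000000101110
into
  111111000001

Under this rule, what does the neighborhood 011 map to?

0

At position 8 the neighborhood is 011; the next row has 0 there.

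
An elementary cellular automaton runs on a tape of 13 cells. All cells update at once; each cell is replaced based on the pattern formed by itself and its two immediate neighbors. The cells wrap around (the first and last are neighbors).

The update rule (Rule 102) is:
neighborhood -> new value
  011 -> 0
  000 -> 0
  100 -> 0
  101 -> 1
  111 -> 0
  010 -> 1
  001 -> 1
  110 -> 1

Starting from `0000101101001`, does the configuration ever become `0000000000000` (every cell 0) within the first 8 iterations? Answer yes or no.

0001110111011
0010011001101
0110101010111
1011111111001
1100000001010
0100000011111
1100000100001
0100001100010
iteration 8 is 0100001100010, still not uniform 0

no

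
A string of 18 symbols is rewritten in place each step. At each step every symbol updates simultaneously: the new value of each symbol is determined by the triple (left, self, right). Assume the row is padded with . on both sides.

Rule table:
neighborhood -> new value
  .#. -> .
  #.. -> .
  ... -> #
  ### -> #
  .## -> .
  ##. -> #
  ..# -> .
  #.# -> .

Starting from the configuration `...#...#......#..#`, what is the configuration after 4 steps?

####...###..#...##

##...#...####.....
.#.#...#..###.####
.....#.....##..###
####...###..#...##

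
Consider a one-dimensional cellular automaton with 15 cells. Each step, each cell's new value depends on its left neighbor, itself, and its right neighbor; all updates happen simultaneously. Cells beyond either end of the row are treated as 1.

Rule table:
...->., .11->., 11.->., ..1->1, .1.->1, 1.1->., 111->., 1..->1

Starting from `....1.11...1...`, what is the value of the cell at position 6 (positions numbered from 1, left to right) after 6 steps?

1..11...1.111.1
.11..1.11......
...111...1....1
1.1...1.111..1.
..11.11....111.
11.....1..1....
position 6 holds .

.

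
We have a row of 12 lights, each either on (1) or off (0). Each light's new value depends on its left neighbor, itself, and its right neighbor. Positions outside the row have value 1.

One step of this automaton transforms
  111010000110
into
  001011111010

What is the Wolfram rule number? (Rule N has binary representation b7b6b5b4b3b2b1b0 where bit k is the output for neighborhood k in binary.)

position 0: 111 → 0  (bit 7 = 0)
position 2: 110 → 1  (bit 6 = 1)
position 3: 101 → 0  (bit 5 = 0)
position 5: 100 → 1  (bit 4 = 1)
position 9: 011 → 0  (bit 3 = 0)
position 4: 010 → 1  (bit 2 = 1)
position 8: 001 → 1  (bit 1 = 1)
position 6: 000 → 1  (bit 0 = 1)
bits b7..b0 = 01010111 = 87

87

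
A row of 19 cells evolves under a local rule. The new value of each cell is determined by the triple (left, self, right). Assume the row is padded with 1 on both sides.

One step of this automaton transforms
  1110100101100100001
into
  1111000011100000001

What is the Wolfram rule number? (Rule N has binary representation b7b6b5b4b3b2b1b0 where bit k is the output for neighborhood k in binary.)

position 0: 111 → 1  (bit 7 = 1)
position 2: 110 → 1  (bit 6 = 1)
position 3: 101 → 1  (bit 5 = 1)
position 5: 100 → 0  (bit 4 = 0)
position 9: 011 → 1  (bit 3 = 1)
position 4: 010 → 0  (bit 2 = 0)
position 6: 001 → 0  (bit 1 = 0)
position 15: 000 → 0  (bit 0 = 0)
bits b7..b0 = 11101000 = 232

232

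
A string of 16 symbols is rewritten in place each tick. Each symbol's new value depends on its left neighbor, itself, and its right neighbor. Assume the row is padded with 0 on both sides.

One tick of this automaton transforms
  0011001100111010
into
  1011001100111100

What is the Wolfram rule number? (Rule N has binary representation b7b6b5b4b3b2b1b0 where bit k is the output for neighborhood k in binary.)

233

position 11: 111 → 1  (bit 7 = 1)
position 3: 110 → 1  (bit 6 = 1)
position 13: 101 → 1  (bit 5 = 1)
position 4: 100 → 0  (bit 4 = 0)
position 2: 011 → 1  (bit 3 = 1)
position 14: 010 → 0  (bit 2 = 0)
position 1: 001 → 0  (bit 1 = 0)
position 0: 000 → 1  (bit 0 = 1)
bits b7..b0 = 11101001 = 233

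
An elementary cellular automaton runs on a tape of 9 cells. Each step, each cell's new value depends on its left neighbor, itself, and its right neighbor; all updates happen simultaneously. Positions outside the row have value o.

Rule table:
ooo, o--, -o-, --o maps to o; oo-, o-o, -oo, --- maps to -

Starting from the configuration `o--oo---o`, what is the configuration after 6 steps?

oo-oo--oo

step 1: -oo--o-o-
step 2: ---ooo-o-
step 3: o-o-o--o-
step 4: --o-oooo-
step 5: ooo--oo--
step 6: oo-oo--oo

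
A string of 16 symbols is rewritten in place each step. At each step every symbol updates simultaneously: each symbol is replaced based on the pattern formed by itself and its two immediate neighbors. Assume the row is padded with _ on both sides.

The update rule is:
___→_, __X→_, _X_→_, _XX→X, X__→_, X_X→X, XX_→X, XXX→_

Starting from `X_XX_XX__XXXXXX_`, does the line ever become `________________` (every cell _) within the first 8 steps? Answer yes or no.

_XXXXXX__X____X_
_X____X_________
________________
all cells are _ at step 3

yes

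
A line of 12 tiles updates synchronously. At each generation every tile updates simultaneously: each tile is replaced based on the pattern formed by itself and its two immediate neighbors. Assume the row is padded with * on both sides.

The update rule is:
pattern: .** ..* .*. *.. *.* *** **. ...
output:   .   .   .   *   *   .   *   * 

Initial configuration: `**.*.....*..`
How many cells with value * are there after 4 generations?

6

.**.****..*.
*.**...**..*
**.***..**..
.**..**..**.
count of *: 6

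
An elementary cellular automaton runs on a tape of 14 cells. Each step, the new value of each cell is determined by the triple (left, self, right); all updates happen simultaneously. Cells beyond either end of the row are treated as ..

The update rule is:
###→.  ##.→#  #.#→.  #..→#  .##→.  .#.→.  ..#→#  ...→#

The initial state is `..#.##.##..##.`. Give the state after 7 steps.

#.#..###.##.##

##...#..###.##
.####.##..#..#
#...#..###.##.
.###.##..#..##
#..#..###.##.#
.##.##..#..#..
#.#..###.##.##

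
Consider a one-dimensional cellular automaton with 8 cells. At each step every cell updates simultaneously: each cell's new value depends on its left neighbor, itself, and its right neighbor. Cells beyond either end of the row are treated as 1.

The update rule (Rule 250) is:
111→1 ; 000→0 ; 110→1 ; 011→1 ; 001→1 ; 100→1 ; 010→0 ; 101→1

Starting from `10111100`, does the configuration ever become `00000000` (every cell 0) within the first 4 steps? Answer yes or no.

step 1: 11111111
step 2: 11111111  (fixed point — unchanged through step 4)
step 4 is 11111111, still not uniform 0

no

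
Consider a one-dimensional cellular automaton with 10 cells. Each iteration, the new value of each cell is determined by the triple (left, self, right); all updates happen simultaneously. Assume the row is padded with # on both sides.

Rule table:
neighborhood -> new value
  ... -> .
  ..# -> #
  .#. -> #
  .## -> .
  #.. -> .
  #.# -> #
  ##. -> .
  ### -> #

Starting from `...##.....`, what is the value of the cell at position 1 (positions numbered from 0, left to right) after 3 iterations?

.

..#......#
.##.....#.
#......###
position 1 holds .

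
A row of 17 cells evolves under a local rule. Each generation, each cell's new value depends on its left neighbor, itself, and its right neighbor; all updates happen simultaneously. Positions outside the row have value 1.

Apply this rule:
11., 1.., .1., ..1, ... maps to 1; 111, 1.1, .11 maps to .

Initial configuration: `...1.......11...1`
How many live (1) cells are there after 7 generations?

11111111111.1111.
..........1....1.
1111111111111111.
...............1.
1111111111111111.  (repeats generation 3; period 2)
generation 7: 1111111111111111.
count of 1: 16

16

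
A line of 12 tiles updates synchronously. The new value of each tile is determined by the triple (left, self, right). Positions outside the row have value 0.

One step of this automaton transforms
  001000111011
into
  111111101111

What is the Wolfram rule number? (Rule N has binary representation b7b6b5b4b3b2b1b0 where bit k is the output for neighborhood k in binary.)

position 7: 111 → 0  (bit 7 = 0)
position 8: 110 → 1  (bit 6 = 1)
position 9: 101 → 1  (bit 5 = 1)
position 3: 100 → 1  (bit 4 = 1)
position 6: 011 → 1  (bit 3 = 1)
position 2: 010 → 1  (bit 2 = 1)
position 1: 001 → 1  (bit 1 = 1)
position 0: 000 → 1  (bit 0 = 1)
bits b7..b0 = 01111111 = 127

127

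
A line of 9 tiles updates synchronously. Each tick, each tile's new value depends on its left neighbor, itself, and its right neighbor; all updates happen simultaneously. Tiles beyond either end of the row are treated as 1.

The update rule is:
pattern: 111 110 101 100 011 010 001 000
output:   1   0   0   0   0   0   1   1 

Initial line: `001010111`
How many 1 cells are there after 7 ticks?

tick 1: 010000011
tick 2: 000111101
tick 3: 011011000
tick 4: 000000011
tick 5: 011111101
tick 6: 001111000
tick 7: 010110011
count of 1: 5

5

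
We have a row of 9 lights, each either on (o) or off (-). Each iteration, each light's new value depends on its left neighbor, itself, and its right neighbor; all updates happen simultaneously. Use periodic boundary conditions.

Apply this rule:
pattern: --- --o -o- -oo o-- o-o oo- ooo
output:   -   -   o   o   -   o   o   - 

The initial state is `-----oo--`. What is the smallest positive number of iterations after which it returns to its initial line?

1

-----oo--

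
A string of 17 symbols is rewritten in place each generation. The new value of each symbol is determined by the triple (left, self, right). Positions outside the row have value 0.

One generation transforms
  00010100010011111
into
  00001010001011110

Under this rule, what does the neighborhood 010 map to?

At position 3 the neighborhood is 010; the next row has 0 there.

0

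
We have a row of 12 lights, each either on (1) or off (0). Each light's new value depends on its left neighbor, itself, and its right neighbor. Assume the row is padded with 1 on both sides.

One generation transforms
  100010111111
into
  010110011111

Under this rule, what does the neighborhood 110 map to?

0

At position 0 the neighborhood is 110; the next row has 0 there.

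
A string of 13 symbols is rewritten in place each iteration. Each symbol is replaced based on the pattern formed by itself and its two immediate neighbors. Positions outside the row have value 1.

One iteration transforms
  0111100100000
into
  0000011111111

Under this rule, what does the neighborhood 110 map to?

0

At position 4 the neighborhood is 110; the next row has 0 there.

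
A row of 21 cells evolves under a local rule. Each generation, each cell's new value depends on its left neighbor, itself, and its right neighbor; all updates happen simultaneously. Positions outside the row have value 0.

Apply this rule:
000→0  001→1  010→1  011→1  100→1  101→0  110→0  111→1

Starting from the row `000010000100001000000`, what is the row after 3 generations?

000111001110011100000
001110111101111010000
011100111001110011000

011100111001110011000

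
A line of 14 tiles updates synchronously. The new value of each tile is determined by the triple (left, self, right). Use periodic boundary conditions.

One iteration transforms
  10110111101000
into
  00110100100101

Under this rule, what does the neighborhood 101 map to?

At position 1 the neighborhood is 101; the next row has 0 there.

0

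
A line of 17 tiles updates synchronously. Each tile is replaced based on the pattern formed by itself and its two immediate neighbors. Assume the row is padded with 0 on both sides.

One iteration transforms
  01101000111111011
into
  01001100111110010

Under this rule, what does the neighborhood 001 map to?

0

At position 0 the neighborhood is 001; the next row has 0 there.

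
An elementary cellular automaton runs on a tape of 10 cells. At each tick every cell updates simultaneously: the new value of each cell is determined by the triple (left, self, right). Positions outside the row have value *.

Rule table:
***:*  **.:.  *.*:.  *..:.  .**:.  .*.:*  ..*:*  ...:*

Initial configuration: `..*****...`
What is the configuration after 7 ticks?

.*.*.**..*

.*.***..**
.*..*..*.*
.*.**.**..
.*.......*
.*.******.
.*..****..
.*.*.**..*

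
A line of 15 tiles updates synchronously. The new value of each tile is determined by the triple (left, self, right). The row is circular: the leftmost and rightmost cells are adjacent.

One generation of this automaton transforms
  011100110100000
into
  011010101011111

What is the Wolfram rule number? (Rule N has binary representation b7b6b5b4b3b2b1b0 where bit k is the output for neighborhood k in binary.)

position 2: 111 → 1  (bit 7 = 1)
position 3: 110 → 0  (bit 6 = 0)
position 8: 101 → 1  (bit 5 = 1)
position 4: 100 → 1  (bit 4 = 1)
position 1: 011 → 1  (bit 3 = 1)
position 9: 010 → 0  (bit 2 = 0)
position 0: 001 → 0  (bit 1 = 0)
position 11: 000 → 1  (bit 0 = 1)
bits b7..b0 = 10111001 = 185

185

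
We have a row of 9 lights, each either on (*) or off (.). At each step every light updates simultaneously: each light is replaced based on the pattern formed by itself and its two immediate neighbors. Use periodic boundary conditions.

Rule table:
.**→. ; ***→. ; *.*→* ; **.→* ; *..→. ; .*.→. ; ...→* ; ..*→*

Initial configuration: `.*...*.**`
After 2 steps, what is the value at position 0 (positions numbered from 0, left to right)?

step 1: *..**.*.*
step 2: *.*.**.*.
position 0 holds *

*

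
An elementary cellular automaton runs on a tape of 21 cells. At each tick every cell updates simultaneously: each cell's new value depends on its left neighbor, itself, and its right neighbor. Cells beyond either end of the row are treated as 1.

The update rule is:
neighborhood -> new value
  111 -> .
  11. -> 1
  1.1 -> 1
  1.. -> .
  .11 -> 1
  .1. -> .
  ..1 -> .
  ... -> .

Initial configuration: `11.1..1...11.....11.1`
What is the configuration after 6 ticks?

..........11.........

tick 1: .11.......11.....1111
tick 2: 111.......11.....1...
tick 3: ..1.......11.........
tick 4: ..........11.........
tick 5: ..........11.........  (fixed point — unchanged through tick 6)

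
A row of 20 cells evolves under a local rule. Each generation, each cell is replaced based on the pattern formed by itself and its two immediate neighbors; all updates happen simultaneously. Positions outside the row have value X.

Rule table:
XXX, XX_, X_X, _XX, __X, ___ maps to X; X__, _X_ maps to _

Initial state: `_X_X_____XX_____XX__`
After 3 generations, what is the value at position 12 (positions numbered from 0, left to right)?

X_X__XXXXXX_XXXXXX_X
XX__XXXXXXXXXXXXXXXX
XX_XXXXXXXXXXXXXXXXX
position 12 holds X

X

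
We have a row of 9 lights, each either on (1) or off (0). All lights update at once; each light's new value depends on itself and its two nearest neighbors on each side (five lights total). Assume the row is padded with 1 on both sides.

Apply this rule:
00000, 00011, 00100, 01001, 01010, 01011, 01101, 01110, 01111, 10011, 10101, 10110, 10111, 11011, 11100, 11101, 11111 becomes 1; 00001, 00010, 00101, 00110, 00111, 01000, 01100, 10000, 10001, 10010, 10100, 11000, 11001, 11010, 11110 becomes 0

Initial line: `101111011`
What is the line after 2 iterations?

110111111

111101111
110111111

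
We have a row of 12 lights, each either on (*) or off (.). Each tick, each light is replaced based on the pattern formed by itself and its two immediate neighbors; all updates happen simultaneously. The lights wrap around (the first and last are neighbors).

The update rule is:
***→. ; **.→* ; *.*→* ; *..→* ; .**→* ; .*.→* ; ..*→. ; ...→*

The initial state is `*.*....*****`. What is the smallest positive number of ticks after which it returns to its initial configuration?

12

******.*....
*....******.
****.*....**
...******.*.
**.*....****
.******.*...
.*....******
*****.*....*
....******.*
***.*....***
..******.*..
*.*....*****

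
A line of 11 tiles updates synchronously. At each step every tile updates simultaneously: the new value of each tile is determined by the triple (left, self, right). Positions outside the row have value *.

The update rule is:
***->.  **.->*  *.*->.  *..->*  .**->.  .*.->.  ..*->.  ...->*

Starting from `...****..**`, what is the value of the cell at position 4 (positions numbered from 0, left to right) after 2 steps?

**....**...
.****..***.
position 4 holds *

*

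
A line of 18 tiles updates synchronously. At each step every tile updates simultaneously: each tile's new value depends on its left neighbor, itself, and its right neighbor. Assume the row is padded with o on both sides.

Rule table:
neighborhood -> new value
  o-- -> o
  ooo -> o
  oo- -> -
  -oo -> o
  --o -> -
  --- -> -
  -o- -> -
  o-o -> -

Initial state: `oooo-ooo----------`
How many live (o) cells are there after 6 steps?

step 1: ooo--oo-o---------
step 2: oo-o-o---o--------
step 3: o-----o---o-------
step 4: -o-----o---o------
step 5: --o-----o---o-----
step 6: o--o-----o---o----
count of o: 4

4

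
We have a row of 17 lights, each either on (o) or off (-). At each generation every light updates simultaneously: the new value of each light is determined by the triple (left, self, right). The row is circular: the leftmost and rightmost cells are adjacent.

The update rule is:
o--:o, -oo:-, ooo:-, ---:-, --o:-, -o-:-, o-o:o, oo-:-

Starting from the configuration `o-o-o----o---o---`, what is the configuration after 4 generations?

o---o-o-o----o---

-o-o-o----o---o--
--o-o-o----o---o-
---o-o-o----o---o
o---o-o-o----o---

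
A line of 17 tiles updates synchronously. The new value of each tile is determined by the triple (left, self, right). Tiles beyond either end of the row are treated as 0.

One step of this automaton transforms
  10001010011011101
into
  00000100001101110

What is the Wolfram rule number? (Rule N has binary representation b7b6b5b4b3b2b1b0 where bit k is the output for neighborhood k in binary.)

position 13: 111 → 1  (bit 7 = 1)
position 10: 110 → 1  (bit 6 = 1)
position 5: 101 → 1  (bit 5 = 1)
position 1: 100 → 0  (bit 4 = 0)
position 9: 011 → 0  (bit 3 = 0)
position 0: 010 → 0  (bit 2 = 0)
position 3: 001 → 0  (bit 1 = 0)
position 2: 000 → 0  (bit 0 = 0)
bits b7..b0 = 11100000 = 224

224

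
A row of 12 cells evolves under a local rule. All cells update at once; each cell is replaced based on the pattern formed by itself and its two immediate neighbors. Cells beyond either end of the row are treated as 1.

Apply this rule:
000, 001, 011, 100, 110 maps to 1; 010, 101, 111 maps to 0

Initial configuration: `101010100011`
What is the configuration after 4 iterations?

111111110111

100000011110
111111110010
000000011100
111111110111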